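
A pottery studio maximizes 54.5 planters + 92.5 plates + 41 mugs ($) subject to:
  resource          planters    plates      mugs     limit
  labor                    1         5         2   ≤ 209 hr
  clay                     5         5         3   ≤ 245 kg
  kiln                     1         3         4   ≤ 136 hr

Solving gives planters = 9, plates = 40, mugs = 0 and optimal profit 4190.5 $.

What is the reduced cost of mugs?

Check each constraint at x*: labor 209/209 (tight); clay 245/245 (tight); kiln 129/136 (slack 7).
Since kiln is not tight, its dual is 0.
Dual feasibility on the basic columns requires 1·y_labor + 5·y_clay = 54.5, 5·y_labor + 5·y_clay = 92.5.
→ y_labor = 9.5 and y_clay = 9.
Reduced cost of mugs: c₃ − yᵀa₃ = 41 − (9.5·2 + 9·3) = 41 − 46 = -5.

-5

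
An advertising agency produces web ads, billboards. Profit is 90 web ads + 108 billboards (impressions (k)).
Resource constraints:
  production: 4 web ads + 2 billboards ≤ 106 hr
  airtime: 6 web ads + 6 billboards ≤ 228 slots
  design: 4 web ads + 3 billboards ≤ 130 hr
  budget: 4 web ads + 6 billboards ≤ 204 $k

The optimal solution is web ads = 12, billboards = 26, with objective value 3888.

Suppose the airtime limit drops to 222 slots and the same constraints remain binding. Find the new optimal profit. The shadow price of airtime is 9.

3834

Δb = -6, so new z* = 3888 + (9)·(-6) = 3888 − 54 = 3834.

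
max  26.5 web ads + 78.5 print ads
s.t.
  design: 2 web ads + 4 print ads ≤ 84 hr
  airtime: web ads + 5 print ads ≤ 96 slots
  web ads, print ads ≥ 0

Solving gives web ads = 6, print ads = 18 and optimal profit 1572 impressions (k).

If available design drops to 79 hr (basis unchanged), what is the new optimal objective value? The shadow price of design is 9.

1527

Δb = -5, so new z* = 1572 + (9)·(-5) = 1572 − 45 = 1527.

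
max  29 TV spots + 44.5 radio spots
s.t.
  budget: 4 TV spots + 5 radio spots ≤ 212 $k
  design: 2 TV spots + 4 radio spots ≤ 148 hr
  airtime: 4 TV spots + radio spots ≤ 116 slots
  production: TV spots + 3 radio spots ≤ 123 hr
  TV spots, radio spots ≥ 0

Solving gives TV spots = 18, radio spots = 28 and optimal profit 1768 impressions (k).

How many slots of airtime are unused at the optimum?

airtime used = 4·18 + 1·28 = 100; slack = 116 − 100 = 16.

16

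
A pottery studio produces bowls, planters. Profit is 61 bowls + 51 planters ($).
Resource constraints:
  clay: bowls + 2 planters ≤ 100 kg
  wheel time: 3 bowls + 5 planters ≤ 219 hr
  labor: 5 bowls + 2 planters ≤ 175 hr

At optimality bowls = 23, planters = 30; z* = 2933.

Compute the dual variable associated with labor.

8

Binding: wheel time and labor. Non-binding: clay (17 unused).
Slack constraints have shadow price 0 (complementary slackness).
The binding rows give the dual system: 3·y_wheel time + 5·y_labor = 61 and 5·y_wheel time + 2·y_labor = 51.
Solving: y_wheel time = 7, y_labor = 8.
Shadow price of labor = 8.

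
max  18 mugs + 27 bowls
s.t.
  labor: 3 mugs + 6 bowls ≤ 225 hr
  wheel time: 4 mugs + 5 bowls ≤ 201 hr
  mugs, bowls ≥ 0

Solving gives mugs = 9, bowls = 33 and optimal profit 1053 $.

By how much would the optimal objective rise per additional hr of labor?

At the optimum: labor uses 225 of 225 (binding); wheel time uses 201 of 201 (binding).
The binding rows give the dual system: 3·y_labor + 4·y_wheel time = 18 and 6·y_labor + 5·y_wheel time = 27.
Solving: y_labor = 2, y_wheel time = 3.
Shadow price of labor = 2.

2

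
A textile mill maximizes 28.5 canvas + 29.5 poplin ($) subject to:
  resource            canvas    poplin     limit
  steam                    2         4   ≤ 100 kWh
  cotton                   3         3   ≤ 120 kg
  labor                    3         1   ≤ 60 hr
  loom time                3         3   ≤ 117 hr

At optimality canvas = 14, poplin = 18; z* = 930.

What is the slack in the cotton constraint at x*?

24

cotton used = 3·14 + 3·18 = 96; slack = 120 − 96 = 24.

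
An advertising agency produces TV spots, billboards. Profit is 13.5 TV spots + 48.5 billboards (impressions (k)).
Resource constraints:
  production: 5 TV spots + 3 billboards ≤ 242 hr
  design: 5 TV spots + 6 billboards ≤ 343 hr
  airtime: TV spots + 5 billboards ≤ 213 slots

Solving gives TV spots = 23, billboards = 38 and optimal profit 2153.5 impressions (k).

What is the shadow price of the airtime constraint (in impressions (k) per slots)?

8.5

Check each constraint at x*: production 229/242 (slack 13); design 343/343 (tight); airtime 213/213 (tight).
Slack constraints have shadow price 0 (complementary slackness).
From A_Bᵀ y = c: 5·y_design + 1·y_airtime = 13.5; 6·y_design + 5·y_airtime = 48.5.
This yields shadow prices y_design = 1, y_airtime = 8.5.
Shadow price of airtime = 8.5.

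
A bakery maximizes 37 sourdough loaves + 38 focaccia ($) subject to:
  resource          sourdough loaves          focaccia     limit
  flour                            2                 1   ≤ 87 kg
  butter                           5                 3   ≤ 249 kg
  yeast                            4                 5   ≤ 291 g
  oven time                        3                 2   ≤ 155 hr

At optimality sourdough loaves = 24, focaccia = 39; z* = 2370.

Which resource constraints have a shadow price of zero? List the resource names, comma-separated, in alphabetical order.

butter, oven time

flour: 87/87 (binding)
butter: 237/249 (slack 12)
yeast: 291/291 (binding)
oven time: 150/155 (slack 5)
By complementary slackness, a constraint with positive slack has shadow price 0 → butter, oven time.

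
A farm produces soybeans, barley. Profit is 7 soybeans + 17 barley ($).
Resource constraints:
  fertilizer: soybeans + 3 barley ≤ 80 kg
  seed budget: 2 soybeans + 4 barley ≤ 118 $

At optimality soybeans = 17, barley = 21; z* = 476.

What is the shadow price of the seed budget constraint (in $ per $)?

2

Check each constraint at x*: fertilizer 80/80 (tight); seed budget 118/118 (tight).
From A_Bᵀ y = c: 1·y_fertilizer + 2·y_seed budget = 7; 3·y_fertilizer + 4·y_seed budget = 17.
→ y_fertilizer = 3 and y_seed budget = 2.
Shadow price of seed budget = 2.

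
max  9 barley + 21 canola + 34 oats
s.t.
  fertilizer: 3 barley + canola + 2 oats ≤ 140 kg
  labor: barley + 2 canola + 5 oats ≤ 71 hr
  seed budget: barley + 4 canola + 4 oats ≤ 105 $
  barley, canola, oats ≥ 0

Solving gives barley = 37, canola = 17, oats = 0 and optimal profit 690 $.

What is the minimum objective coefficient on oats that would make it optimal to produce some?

Binding: labor and seed budget. Non-binding: fertilizer (12 unused).
Since fertilizer is not tight, its dual is 0.
Dual feasibility on the basic columns requires 1·y_labor + 1·y_seed budget = 9, 2·y_labor + 4·y_seed budget = 21.
This yields shadow prices y_labor = 7.5, y_seed budget = 1.5.
oats enters the basis when its profit ≥ yᵀa₃ = 7.5·5 + 1.5·4 = 43.5.

43.5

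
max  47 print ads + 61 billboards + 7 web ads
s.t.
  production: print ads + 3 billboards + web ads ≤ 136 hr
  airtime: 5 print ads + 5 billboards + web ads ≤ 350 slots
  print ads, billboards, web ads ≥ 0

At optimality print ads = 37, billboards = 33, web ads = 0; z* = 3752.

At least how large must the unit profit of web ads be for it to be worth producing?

Both production and airtime are binding at x*.
From A_Bᵀ y = c: 1·y_production + 5·y_airtime = 47; 3·y_production + 5·y_airtime = 61.
This yields shadow prices y_production = 7, y_airtime = 8.
web ads enters the basis when its profit ≥ yᵀa₃ = 7·1 + 8·1 = 15.

15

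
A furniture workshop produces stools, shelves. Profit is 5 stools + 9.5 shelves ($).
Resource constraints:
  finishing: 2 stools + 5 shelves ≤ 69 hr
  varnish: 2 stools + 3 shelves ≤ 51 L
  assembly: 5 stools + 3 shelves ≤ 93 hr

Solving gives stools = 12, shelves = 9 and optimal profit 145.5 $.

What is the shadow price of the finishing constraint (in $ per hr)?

1

At the optimum: finishing uses 69 of 69 (binding); varnish uses 51 of 51 (binding); assembly uses 87 of 93 (slack = 6).
By complementary slackness, y = 0 for the non-binding constraint.
Dual feasibility on the basic columns requires 2·y_finishing + 2·y_varnish = 5, 5·y_finishing + 3·y_varnish = 9.5.
→ y_finishing = 1 and y_varnish = 1.5.
Shadow price of finishing = 1.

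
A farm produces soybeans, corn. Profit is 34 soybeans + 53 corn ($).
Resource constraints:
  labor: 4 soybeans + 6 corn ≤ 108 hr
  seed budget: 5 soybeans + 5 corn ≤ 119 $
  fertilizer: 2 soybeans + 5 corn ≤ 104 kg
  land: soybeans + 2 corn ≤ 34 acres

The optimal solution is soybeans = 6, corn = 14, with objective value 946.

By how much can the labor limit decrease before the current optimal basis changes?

Binding constraints: labor, land. The basis is B = [[4,6],[1,2]] with det 2.
Per unit decrease in labor, x* moves by d = (-1, 0.5).
The basis stays optimal until soybeans reaches 0; allowable decrease = 6 hr.

6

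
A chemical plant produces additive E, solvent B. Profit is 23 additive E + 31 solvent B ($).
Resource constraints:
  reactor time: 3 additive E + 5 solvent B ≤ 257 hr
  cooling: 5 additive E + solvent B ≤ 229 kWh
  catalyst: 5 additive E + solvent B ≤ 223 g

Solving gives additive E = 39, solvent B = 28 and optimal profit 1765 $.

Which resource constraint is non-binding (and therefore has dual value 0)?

cooling

reactor time: 257/257 (binding)
cooling: 223/229 (slack 6)
catalyst: 223/223 (binding)
By complementary slackness, a constraint with positive slack has shadow price 0 → cooling.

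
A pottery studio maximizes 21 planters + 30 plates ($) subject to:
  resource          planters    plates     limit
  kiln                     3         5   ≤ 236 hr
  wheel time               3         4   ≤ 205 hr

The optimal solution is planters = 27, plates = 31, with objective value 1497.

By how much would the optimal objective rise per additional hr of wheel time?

At the optimum: kiln uses 236 of 236 (binding); wheel time uses 205 of 205 (binding).
Dual feasibility on the basic columns requires 3·y_kiln + 3·y_wheel time = 21, 5·y_kiln + 4·y_wheel time = 30.
This yields shadow prices y_kiln = 2, y_wheel time = 5.
Shadow price of wheel time = 5.

5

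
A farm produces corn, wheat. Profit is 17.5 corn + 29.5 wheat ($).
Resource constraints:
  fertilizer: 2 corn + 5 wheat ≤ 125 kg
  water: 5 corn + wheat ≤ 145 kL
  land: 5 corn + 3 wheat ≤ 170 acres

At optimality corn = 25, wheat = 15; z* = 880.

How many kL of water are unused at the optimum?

5

water used = 5·25 + 1·15 = 140; slack = 145 − 140 = 5.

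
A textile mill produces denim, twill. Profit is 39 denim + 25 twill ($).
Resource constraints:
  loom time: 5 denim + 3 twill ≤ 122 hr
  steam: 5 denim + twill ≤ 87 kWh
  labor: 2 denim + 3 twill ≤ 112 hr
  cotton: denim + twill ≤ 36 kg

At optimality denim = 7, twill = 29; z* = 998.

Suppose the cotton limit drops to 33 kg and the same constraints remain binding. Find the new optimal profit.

Binding: loom time and cotton. Non-binding: steam (23 unused), labor (11 unused).
By complementary slackness, y = 0 for the non-binding constraints.
From A_Bᵀ y = c: 5·y_loom time + 1·y_cotton = 39; 3·y_loom time + 1·y_cotton = 25.
→ y_loom time = 7 and y_cotton = 4.
Δz = y_cotton·Δb = 4 × (-3) = -12, so new z* = 998 − 12 = 986.

986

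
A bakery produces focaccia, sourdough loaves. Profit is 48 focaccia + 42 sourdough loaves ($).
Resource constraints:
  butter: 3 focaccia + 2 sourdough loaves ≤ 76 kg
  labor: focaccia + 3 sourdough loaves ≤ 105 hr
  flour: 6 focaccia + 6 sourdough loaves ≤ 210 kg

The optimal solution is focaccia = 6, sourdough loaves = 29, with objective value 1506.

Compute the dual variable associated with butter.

Binding: butter and flour. Non-binding: labor (12 unused).
Since labor is not tight, its dual is 0.
The binding rows give the dual system: 3·y_butter + 6·y_flour = 48 and 2·y_butter + 6·y_flour = 42.
→ y_butter = 6 and y_flour = 5.
Shadow price of butter = 6.

6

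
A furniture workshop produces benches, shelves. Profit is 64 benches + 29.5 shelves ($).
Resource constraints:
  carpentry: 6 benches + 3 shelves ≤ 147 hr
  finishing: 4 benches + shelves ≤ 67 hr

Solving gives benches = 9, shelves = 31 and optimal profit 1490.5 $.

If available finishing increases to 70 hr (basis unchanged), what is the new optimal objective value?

At the optimum: carpentry uses 147 of 147 (binding); finishing uses 67 of 67 (binding).
From A_Bᵀ y = c: 6·y_carpentry + 4·y_finishing = 64; 3·y_carpentry + 1·y_finishing = 29.5.
This yields shadow prices y_carpentry = 9, y_finishing = 2.5.
Δz = y_finishing·Δb = 2.5 × (3) = 7.5, so new z* = 1490.5 + 7.5 = 1498.

1498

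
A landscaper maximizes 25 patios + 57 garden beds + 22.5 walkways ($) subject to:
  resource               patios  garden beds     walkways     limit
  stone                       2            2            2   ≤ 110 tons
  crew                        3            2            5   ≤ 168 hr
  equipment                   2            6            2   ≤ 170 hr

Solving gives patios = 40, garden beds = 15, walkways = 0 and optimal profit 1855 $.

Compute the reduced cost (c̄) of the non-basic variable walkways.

-2.5

At the optimum: stone uses 110 of 110 (binding); crew uses 150 of 168 (slack = 18); equipment uses 170 of 170 (binding).
By complementary slackness, y = 0 for the non-binding constraint.
The binding rows give the dual system: 2·y_stone + 2·y_equipment = 25 and 2·y_stone + 6·y_equipment = 57.
Solving: y_stone = 4.5, y_equipment = 8.
Reduced cost of walkways: c₃ − yᵀa₃ = 22.5 − (4.5·2 + 8·2) = 22.5 − 25 = -2.5.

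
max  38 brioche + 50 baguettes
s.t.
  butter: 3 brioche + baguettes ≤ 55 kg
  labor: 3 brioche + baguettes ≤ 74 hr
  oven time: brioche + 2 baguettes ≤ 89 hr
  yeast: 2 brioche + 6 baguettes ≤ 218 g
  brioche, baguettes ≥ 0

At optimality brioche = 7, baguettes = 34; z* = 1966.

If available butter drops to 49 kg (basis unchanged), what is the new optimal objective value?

1918

At the optimum: butter uses 55 of 55 (binding); labor uses 55 of 74 (slack = 19); oven time uses 75 of 89 (slack = 14); yeast uses 218 of 218 (binding).
Since labor, oven time are not tight, their duals are 0.
From A_Bᵀ y = c: 3·y_butter + 2·y_yeast = 38; 1·y_butter + 6·y_yeast = 50.
This yields shadow prices y_butter = 8, y_yeast = 7.
Δz = y_butter·Δb = 8 × (-6) = -48, so new z* = 1966 − 48 = 1918.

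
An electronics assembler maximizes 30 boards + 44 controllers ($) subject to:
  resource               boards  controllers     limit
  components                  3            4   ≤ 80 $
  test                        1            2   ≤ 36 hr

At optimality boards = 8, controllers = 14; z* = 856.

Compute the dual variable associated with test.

Both components and test are binding at x*.
Dual feasibility on the basic columns requires 3·y_components + 1·y_test = 30, 4·y_components + 2·y_test = 44.
Solving: y_components = 8, y_test = 6.
Shadow price of test = 6.

6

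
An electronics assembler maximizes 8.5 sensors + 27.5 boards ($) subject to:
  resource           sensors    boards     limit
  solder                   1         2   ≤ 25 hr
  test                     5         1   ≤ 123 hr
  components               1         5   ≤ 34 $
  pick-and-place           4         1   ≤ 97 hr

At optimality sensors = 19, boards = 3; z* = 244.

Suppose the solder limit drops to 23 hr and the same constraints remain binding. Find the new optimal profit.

Binding: solder and components. Non-binding: test (25 unused), pick-and-place (18 unused).
Since test, pick-and-place are not tight, their duals are 0.
Dual feasibility on the basic columns requires 1·y_solder + 1·y_components = 8.5, 2·y_solder + 5·y_components = 27.5.
→ y_solder = 5 and y_components = 3.5.
Δz = y_solder·Δb = 5 × (-2) = -10, so new z* = 244 − 10 = 234.

234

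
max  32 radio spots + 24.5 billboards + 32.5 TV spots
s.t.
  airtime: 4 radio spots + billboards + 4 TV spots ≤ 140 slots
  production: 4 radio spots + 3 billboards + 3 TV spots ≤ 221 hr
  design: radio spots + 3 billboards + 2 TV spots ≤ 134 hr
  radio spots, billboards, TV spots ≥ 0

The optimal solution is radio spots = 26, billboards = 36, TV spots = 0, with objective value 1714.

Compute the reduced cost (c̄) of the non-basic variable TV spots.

Check each constraint at x*: airtime 140/140 (tight); production 212/221 (slack 9); design 134/134 (tight).
Slack constraints have shadow price 0 (complementary slackness).
The binding rows give the dual system: 4·y_airtime + 1·y_design = 32 and 1·y_airtime + 3·y_design = 24.5.
Solving: y_airtime = 6.5, y_design = 6.
Reduced cost of TV spots: c₃ − yᵀa₃ = 32.5 − (6.5·4 + 6·2) = 32.5 − 38 = -5.5.

-5.5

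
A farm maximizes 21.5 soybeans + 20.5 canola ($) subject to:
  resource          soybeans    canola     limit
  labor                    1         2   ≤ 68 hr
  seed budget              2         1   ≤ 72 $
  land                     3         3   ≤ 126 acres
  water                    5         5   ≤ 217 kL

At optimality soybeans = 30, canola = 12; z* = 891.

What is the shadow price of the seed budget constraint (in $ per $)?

1

At the optimum: labor uses 54 of 68 (slack = 14); seed budget uses 72 of 72 (binding); land uses 126 of 126 (binding); water uses 210 of 217 (slack = 7).
By complementary slackness, y = 0 for the non-binding constraints.
The binding rows give the dual system: 2·y_seed budget + 3·y_land = 21.5 and 1·y_seed budget + 3·y_land = 20.5.
Solving: y_seed budget = 1, y_land = 6.5.
Shadow price of seed budget = 1.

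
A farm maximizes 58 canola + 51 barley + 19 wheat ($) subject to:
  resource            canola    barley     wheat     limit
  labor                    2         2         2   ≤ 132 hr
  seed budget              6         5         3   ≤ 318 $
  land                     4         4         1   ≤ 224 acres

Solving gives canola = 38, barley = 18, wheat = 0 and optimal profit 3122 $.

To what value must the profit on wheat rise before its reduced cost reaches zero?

25

Check each constraint at x*: labor 112/132 (slack 20); seed budget 318/318 (tight); land 224/224 (tight).
Slack constraints have shadow price 0 (complementary slackness).
The binding rows give the dual system: 6·y_seed budget + 4·y_land = 58 and 5·y_seed budget + 4·y_land = 51.
→ y_seed budget = 7 and y_land = 4.
wheat enters the basis when its profit ≥ yᵀa₃ = 7·3 + 4·1 = 25.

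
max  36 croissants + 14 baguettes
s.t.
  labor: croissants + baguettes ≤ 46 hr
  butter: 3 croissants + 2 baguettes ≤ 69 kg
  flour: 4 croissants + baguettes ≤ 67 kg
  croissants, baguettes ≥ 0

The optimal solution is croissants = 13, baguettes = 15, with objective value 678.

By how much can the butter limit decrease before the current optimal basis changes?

Binding constraints: butter, flour. The basis is B = [[3,2],[4,1]] with det -5.
Per unit decrease in butter, x* moves by d = (0.2, -0.8).
The basis stays optimal until baguettes reaches 0; allowable decrease = 18.75 kg.

18.75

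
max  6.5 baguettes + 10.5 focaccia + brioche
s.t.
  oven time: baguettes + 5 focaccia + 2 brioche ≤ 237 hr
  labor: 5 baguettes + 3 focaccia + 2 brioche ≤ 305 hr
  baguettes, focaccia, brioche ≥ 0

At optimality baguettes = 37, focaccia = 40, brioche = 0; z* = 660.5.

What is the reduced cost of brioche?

At the optimum: oven time uses 237 of 237 (binding); labor uses 305 of 305 (binding).
The binding rows give the dual system: 1·y_oven time + 5·y_labor = 6.5 and 5·y_oven time + 3·y_labor = 10.5.
This yields shadow prices y_oven time = 1.5, y_labor = 1.
Reduced cost of brioche: c₃ − yᵀa₃ = 1 − (1.5·2 + 1·2) = 1 − 5 = -4.

-4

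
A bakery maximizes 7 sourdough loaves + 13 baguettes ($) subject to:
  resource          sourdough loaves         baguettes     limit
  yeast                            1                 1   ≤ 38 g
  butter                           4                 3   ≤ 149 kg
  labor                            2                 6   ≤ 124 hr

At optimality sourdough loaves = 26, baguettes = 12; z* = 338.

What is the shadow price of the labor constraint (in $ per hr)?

Check each constraint at x*: yeast 38/38 (tight); butter 140/149 (slack 9); labor 124/124 (tight).
Since butter is not tight, its dual is 0.
From A_Bᵀ y = c: 1·y_yeast + 2·y_labor = 7; 1·y_yeast + 6·y_labor = 13.
→ y_yeast = 4 and y_labor = 1.5.
Shadow price of labor = 1.5.

1.5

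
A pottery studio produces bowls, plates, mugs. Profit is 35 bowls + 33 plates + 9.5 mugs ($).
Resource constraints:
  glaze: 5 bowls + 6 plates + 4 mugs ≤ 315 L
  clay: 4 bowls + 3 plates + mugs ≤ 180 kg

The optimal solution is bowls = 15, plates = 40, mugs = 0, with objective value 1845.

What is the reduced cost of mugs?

Both glaze and clay are binding at x*.
The binding rows give the dual system: 5·y_glaze + 4·y_clay = 35 and 6·y_glaze + 3·y_clay = 33.
This yields shadow prices y_glaze = 3, y_clay = 5.
Reduced cost of mugs: c₃ − yᵀa₃ = 9.5 − (3·4 + 5·1) = 9.5 − 17 = -7.5.

-7.5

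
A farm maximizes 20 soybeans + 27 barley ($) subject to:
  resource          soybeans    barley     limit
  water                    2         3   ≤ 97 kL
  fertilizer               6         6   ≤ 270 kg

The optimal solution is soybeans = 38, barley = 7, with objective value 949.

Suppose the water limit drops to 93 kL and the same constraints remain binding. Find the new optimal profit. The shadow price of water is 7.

921

Δb = -4, so new z* = 949 + (7)·(-4) = 949 − 28 = 921.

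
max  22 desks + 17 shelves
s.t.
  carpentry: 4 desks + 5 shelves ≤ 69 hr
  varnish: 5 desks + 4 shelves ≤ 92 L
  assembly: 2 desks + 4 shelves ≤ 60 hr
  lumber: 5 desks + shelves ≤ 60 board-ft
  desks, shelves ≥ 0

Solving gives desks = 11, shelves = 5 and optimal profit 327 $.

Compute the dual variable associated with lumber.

Check each constraint at x*: carpentry 69/69 (tight); varnish 75/92 (slack 17); assembly 42/60 (slack 18); lumber 60/60 (tight).
Slack constraints have shadow price 0 (complementary slackness).
Dual feasibility on the basic columns requires 4·y_carpentry + 5·y_lumber = 22, 5·y_carpentry + 1·y_lumber = 17.
→ y_carpentry = 3 and y_lumber = 2.
Shadow price of lumber = 2.

2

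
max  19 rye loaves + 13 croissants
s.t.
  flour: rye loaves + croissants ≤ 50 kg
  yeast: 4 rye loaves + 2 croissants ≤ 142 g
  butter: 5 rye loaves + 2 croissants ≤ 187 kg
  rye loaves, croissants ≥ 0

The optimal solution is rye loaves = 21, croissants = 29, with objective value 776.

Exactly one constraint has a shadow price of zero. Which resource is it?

flour: 50/50 (binding)
yeast: 142/142 (binding)
butter: 163/187 (slack 24)
By complementary slackness, a constraint with positive slack has shadow price 0 → butter.

butter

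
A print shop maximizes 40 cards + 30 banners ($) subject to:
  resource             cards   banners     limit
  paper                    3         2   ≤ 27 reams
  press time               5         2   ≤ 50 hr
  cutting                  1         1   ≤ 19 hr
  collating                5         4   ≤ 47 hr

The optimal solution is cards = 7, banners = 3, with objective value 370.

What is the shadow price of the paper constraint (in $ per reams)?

Binding: paper and collating. Non-binding: press time (9 unused), cutting (9 unused).
By complementary slackness, y = 0 for the non-binding constraints.
The binding rows give the dual system: 3·y_paper + 5·y_collating = 40 and 2·y_paper + 4·y_collating = 30.
This yields shadow prices y_paper = 5, y_collating = 5.
Shadow price of paper = 5.

5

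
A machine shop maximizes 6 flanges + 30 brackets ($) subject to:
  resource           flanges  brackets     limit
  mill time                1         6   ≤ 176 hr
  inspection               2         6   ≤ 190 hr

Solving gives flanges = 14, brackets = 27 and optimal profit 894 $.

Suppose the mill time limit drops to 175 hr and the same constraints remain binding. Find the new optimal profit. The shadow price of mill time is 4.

Δb = -1, so new z* = 894 + (4)·(-1) = 894 − 4 = 890.

890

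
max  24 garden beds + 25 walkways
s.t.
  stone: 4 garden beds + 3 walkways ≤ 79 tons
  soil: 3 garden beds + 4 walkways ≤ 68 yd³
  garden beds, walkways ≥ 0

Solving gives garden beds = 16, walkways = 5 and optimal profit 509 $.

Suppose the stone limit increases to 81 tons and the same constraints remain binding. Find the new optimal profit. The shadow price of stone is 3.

Δb = 2, so new z* = 509 + (3)·(2) = 509 + 6 = 515.

515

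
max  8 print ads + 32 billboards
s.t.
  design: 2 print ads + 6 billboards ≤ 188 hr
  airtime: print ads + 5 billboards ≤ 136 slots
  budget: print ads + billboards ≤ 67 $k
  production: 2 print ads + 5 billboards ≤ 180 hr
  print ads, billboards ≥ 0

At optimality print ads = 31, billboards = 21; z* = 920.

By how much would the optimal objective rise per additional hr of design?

2

At the optimum: design uses 188 of 188 (binding); airtime uses 136 of 136 (binding); budget uses 52 of 67 (slack = 15); production uses 167 of 180 (slack = 13).
By complementary slackness, y = 0 for the non-binding constraints.
Dual feasibility on the basic columns requires 2·y_design + 1·y_airtime = 8, 6·y_design + 5·y_airtime = 32.
Solving: y_design = 2, y_airtime = 4.
Shadow price of design = 2.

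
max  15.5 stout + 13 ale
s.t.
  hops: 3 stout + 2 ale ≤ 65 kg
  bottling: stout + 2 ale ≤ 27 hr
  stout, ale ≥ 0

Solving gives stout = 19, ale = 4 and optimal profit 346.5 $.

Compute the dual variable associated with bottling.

2

Check each constraint at x*: hops 65/65 (tight); bottling 27/27 (tight).
The binding rows give the dual system: 3·y_hops + 1·y_bottling = 15.5 and 2·y_hops + 2·y_bottling = 13.
→ y_hops = 4.5 and y_bottling = 2.
Shadow price of bottling = 2.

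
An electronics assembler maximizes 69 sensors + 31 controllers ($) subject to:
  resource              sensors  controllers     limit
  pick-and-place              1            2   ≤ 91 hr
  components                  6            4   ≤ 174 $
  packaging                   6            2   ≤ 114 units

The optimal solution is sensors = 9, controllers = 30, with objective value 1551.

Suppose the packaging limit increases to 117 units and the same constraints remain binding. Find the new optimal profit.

Binding: components and packaging. Non-binding: pick-and-place (22 unused).
Slack constraints have shadow price 0 (complementary slackness).
The binding rows give the dual system: 6·y_components + 6·y_packaging = 69 and 4·y_components + 2·y_packaging = 31.
This yields shadow prices y_components = 4, y_packaging = 7.5.
Δz = y_packaging·Δb = 7.5 × (3) = 22.5, so new z* = 1551 + 22.5 = 1573.5.

1573.5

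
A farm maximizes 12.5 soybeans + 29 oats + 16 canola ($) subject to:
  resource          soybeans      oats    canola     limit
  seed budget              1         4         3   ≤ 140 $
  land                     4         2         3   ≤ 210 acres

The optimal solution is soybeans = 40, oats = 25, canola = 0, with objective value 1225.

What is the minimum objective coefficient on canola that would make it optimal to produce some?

Both seed budget and land are binding at x*.
The binding rows give the dual system: 1·y_seed budget + 4·y_land = 12.5 and 4·y_seed budget + 2·y_land = 29.
Solving: y_seed budget = 6.5, y_land = 1.5.
canola enters the basis when its profit ≥ yᵀa₃ = 6.5·3 + 1.5·3 = 24.

24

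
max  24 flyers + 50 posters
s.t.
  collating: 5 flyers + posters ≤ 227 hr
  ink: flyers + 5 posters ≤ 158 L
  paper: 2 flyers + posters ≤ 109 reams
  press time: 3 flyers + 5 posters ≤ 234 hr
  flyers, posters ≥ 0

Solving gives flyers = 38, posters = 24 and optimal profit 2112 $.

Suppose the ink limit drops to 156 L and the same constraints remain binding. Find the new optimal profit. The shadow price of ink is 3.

2106

Δb = -2, so new z* = 2112 + (3)·(-2) = 2112 − 6 = 2106.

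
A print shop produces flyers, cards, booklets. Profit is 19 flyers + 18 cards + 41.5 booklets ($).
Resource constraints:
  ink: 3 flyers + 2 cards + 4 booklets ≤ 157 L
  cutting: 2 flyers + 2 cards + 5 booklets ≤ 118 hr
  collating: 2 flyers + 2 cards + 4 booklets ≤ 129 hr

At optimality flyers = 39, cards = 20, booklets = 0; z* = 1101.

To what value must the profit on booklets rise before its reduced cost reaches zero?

Binding: ink and cutting. Non-binding: collating (11 unused).
Slack constraints have shadow price 0 (complementary slackness).
The binding rows give the dual system: 3·y_ink + 2·y_cutting = 19 and 2·y_ink + 2·y_cutting = 18.
→ y_ink = 1 and y_cutting = 8.
booklets enters the basis when its profit ≥ yᵀa₃ = 1·4 + 8·5 = 44.

44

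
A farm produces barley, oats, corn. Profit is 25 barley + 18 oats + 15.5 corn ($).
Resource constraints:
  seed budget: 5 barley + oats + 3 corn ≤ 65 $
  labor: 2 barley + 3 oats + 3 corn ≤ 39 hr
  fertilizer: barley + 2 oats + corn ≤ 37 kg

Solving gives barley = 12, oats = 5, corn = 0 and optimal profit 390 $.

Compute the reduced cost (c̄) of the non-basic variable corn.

-8.5

Check each constraint at x*: seed budget 65/65 (tight); labor 39/39 (tight); fertilizer 22/37 (slack 15).
Since fertilizer is not tight, its dual is 0.
The binding rows give the dual system: 5·y_seed budget + 2·y_labor = 25 and 1·y_seed budget + 3·y_labor = 18.
→ y_seed budget = 3 and y_labor = 5.
Reduced cost of corn: c₃ − yᵀa₃ = 15.5 − (3·3 + 5·3) = 15.5 − 24 = -8.5.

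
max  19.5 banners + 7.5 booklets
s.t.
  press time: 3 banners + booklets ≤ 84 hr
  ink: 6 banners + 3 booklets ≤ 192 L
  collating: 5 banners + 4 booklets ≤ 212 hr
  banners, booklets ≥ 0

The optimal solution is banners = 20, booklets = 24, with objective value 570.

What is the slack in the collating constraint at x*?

collating used = 5·20 + 4·24 = 196; slack = 212 − 196 = 16.

16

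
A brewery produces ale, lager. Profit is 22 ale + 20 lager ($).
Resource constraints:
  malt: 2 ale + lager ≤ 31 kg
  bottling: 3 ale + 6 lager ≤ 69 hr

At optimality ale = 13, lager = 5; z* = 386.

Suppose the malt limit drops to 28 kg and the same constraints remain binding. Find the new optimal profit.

Check each constraint at x*: malt 31/31 (tight); bottling 69/69 (tight).
From A_Bᵀ y = c: 2·y_malt + 3·y_bottling = 22; 1·y_malt + 6·y_bottling = 20.
→ y_malt = 8 and y_bottling = 2.
Δz = y_malt·Δb = 8 × (-3) = -24, so new z* = 386 − 24 = 362.

362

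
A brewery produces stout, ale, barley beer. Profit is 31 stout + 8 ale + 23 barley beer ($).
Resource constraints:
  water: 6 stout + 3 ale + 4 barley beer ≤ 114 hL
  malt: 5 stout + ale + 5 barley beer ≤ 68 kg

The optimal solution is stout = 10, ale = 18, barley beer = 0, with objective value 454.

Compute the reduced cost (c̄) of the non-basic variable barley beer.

Both water and malt are binding at x*.
From A_Bᵀ y = c: 6·y_water + 5·y_malt = 31; 3·y_water + 1·y_malt = 8.
This yields shadow prices y_water = 1, y_malt = 5.
Reduced cost of barley beer: c₃ − yᵀa₃ = 23 − (1·4 + 5·5) = 23 − 29 = -6.

-6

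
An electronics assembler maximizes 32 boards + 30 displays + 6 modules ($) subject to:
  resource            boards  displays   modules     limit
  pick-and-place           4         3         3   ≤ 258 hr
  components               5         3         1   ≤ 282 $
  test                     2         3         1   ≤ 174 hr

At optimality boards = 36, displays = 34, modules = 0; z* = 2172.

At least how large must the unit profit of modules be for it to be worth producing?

At the optimum: pick-and-place uses 246 of 258 (slack = 12); components uses 282 of 282 (binding); test uses 174 of 174 (binding).
By complementary slackness, y = 0 for the non-binding constraint.
Dual feasibility on the basic columns requires 5·y_components + 2·y_test = 32, 3·y_components + 3·y_test = 30.
This yields shadow prices y_components = 4, y_test = 6.
modules enters the basis when its profit ≥ yᵀa₃ = 4·1 + 6·1 = 10.

10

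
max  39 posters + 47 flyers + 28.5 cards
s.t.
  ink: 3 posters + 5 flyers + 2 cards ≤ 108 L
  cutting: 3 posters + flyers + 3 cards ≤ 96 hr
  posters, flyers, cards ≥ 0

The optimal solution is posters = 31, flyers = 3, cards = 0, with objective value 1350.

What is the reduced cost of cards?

Check each constraint at x*: ink 108/108 (tight); cutting 96/96 (tight).
From A_Bᵀ y = c: 3·y_ink + 3·y_cutting = 39; 5·y_ink + 1·y_cutting = 47.
Solving: y_ink = 8.5, y_cutting = 4.5.
Reduced cost of cards: c₃ − yᵀa₃ = 28.5 − (8.5·2 + 4.5·3) = 28.5 − 30.5 = -2.

-2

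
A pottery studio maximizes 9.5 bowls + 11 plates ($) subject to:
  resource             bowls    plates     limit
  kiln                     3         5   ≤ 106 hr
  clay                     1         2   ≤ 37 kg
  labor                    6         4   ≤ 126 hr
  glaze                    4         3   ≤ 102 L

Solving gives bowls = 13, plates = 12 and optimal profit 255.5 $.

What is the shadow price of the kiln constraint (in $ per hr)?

Check each constraint at x*: kiln 99/106 (slack 7); clay 37/37 (tight); labor 126/126 (tight); glaze 88/102 (slack 14).
Since kiln, glaze are not tight, their duals are 0.
The binding rows give the dual system: 1·y_clay + 6·y_labor = 9.5 and 2·y_clay + 4·y_labor = 11.
→ y_clay = 3.5 and y_labor = 1.
Shadow price of kiln = 0.

0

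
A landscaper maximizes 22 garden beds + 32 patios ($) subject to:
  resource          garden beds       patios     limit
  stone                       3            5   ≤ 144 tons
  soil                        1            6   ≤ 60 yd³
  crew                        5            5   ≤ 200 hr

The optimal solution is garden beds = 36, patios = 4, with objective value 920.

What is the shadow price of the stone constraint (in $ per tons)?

0

Check each constraint at x*: stone 128/144 (slack 16); soil 60/60 (tight); crew 200/200 (tight).
Slack constraints have shadow price 0 (complementary slackness).
From A_Bᵀ y = c: 1·y_soil + 5·y_crew = 22; 6·y_soil + 5·y_crew = 32.
→ y_soil = 2 and y_crew = 4.
Shadow price of stone = 0.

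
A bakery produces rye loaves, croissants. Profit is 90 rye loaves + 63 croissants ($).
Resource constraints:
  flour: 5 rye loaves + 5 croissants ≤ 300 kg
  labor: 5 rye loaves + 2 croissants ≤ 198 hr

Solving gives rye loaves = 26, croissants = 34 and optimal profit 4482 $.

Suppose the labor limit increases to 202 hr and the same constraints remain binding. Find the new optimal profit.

4518

Check each constraint at x*: flour 300/300 (tight); labor 198/198 (tight).
The binding rows give the dual system: 5·y_flour + 5·y_labor = 90 and 5·y_flour + 2·y_labor = 63.
→ y_flour = 9 and y_labor = 9.
Δz = y_labor·Δb = 9 × (4) = 36, so new z* = 4482 + 36 = 4518.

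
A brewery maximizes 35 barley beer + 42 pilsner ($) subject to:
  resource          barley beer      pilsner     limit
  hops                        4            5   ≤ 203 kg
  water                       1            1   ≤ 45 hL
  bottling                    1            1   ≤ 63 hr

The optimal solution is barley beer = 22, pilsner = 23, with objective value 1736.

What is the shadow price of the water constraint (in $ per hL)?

7

Binding: hops and water. Non-binding: bottling (18 unused).
Slack constraints have shadow price 0 (complementary slackness).
From A_Bᵀ y = c: 4·y_hops + 1·y_water = 35; 5·y_hops + 1·y_water = 42.
→ y_hops = 7 and y_water = 7.
Shadow price of water = 7.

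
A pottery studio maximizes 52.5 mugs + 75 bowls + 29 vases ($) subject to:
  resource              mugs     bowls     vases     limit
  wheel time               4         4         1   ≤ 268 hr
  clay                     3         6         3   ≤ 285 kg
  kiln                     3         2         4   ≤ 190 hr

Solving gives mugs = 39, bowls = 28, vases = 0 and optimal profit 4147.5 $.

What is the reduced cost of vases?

-1

Binding: wheel time and clay. Non-binding: kiln (17 unused).
Since kiln is not tight, its dual is 0.
The binding rows give the dual system: 4·y_wheel time + 3·y_clay = 52.5 and 4·y_wheel time + 6·y_clay = 75.
→ y_wheel time = 7.5 and y_clay = 7.5.
Reduced cost of vases: c₃ − yᵀa₃ = 29 − (7.5·1 + 7.5·3) = 29 − 30 = -1.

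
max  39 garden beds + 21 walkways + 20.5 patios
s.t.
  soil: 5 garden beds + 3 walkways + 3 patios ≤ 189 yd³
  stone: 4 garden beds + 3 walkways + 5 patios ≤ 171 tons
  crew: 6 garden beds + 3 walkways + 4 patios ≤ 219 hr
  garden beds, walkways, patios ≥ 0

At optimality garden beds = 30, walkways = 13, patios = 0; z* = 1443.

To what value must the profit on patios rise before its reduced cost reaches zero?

25

Check each constraint at x*: soil 189/189 (tight); stone 159/171 (slack 12); crew 219/219 (tight).
Since stone is not tight, its dual is 0.
The binding rows give the dual system: 5·y_soil + 6·y_crew = 39 and 3·y_soil + 3·y_crew = 21.
→ y_soil = 3 and y_crew = 4.
patios enters the basis when its profit ≥ yᵀa₃ = 3·3 + 4·4 = 25.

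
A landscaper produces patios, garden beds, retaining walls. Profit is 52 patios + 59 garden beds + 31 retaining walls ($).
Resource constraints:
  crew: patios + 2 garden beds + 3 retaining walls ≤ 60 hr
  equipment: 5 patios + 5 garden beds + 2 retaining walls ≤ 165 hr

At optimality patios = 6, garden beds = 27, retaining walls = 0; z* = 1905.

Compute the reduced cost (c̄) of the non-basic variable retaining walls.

Both crew and equipment are binding at x*.
Dual feasibility on the basic columns requires 1·y_crew + 5·y_equipment = 52, 2·y_crew + 5·y_equipment = 59.
This yields shadow prices y_crew = 7, y_equipment = 9.
Reduced cost of retaining walls: c₃ − yᵀa₃ = 31 − (7·3 + 9·2) = 31 − 39 = -8.

-8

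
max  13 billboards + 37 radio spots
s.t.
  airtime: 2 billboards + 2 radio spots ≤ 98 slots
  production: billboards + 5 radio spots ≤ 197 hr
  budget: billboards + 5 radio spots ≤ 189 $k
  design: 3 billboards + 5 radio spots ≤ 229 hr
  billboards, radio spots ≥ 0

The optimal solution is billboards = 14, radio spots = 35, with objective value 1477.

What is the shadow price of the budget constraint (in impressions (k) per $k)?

6

Binding: airtime and budget. Non-binding: production (8 unused), design (12 unused).
Since production, design are not tight, their duals are 0.
From A_Bᵀ y = c: 2·y_airtime + 1·y_budget = 13; 2·y_airtime + 5·y_budget = 37.
This yields shadow prices y_airtime = 3.5, y_budget = 6.
Shadow price of budget = 6.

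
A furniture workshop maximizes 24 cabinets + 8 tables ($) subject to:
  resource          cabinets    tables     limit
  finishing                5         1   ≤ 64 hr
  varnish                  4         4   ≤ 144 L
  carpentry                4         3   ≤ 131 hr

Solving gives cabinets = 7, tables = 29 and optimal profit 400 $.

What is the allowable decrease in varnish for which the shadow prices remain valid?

Binding constraints: finishing, varnish. The basis is B = [[5,1],[4,4]] with det 16.
Per unit decrease in varnish, x* moves by d = (0.0625, -0.3125).
The basis stays optimal until tables reaches 0; allowable decrease = 92.8 L.

92.8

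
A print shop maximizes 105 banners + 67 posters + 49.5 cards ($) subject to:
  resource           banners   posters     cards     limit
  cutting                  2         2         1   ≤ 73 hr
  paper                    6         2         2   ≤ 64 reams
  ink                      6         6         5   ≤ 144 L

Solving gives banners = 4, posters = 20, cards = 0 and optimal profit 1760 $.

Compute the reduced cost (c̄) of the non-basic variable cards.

-9.5

Check each constraint at x*: cutting 48/73 (slack 25); paper 64/64 (tight); ink 144/144 (tight).
By complementary slackness, y = 0 for the non-binding constraint.
From A_Bᵀ y = c: 6·y_paper + 6·y_ink = 105; 2·y_paper + 6·y_ink = 67.
Solving: y_paper = 9.5, y_ink = 8.
Reduced cost of cards: c₃ − yᵀa₃ = 49.5 − (9.5·2 + 8·5) = 49.5 − 59 = -9.5.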